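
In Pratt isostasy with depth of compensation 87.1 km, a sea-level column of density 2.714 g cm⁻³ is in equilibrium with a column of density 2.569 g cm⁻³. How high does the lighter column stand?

ρ_ref D = ρ (D + h) → h = D (ρ_ref − ρ)/ρ.
h = 87.1 km × (2.714 − 2.569)/2.569 = 4.92 km.

4.92 km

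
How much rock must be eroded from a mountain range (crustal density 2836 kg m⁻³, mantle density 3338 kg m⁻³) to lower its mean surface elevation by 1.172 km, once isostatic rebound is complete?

Net drop Δ = e − u = e − e ρ_c/ρ_m = e (ρ_m − ρ_c)/ρ_m.
e = Δ ρ_m/(ρ_m − ρ_c) = 1.172 km × 3338/502 = 7.79 km.

7.79 km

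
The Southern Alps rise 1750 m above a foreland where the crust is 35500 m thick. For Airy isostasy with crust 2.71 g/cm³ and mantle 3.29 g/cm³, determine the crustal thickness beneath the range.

45400 m

Root depth r = h ρ_c / (ρ_m − ρ_c) = 1750 m × 2.71 / 0.58 = 8177 m.
Total thickness = T + h + r = 35500 m + 1750 m + 8177 m = 45400 m.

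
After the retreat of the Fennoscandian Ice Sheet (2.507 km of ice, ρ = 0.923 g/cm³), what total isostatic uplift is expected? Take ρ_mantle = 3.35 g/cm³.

Removing the load lets mantle flow back in; uplift u satisfies ρ_ice t = ρ_m u.
u = t ρ_ice/ρ_m = 2.507 km × 0.923/3.35 = 0.691 km.

0.691 km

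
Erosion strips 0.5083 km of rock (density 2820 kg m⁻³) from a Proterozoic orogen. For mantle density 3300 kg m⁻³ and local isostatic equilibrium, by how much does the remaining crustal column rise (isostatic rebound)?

0.434 km

Unloading: uplift u = e ρ_c/ρ_m = 0.5083 km × 2820/3300 = 0.434 km.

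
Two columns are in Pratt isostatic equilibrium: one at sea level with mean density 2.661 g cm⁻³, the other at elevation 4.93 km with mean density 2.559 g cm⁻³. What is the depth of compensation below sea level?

ρ_ref D = ρ (D + h) → D (ρ_ref − ρ) = ρ h.
D = ρ h/(ρ_ref − ρ) = 2.559 × 4.93 km/(2.661 − 2.559) = 124 km.

124 km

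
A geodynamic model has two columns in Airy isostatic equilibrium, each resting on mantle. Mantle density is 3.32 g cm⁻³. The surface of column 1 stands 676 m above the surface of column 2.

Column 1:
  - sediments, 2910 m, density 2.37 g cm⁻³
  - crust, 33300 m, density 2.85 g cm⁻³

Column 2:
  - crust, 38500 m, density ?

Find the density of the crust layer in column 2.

Take the compensation level at the base of the deeper column (depth z_c below the surface of column 1) and equate Σ ρ_i t_i down to z_c; mantle fills any gap and the z_c terms cancel.
Column 1: 2910×2.37 + 33300×2.85 + (z_c − 36210)×3.32
Column 2: 676×0 + 38500×ρ + (z_c − 676 − 38500)×3.32
The z_c×3.32 term appears on both sides and cancels. Collect the known terms of each column as K = Σ(ρt)_known − 3.32 × (depth of known layers): K_1 = 101801.7 − 3.32×36210 = −18415.5; K_2 = 0 − 3.32×(676 + 38500) = −130064.32.
Balance: K_1 = K_2 + 38500×ρ, so ρ = (K_1 − K_2)/38500 = 111649/38500 = 2.9 g cm⁻³.

2.9 g cm⁻³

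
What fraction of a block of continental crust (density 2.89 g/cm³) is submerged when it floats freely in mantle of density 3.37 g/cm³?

Submerged fraction = ρ_obj/ρ_fluid = 2.89/3.37 = 0.858.

0.858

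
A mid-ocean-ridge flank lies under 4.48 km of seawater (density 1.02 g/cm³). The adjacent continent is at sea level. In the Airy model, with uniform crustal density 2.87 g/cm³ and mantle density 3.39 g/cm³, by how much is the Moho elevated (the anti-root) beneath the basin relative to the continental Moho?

15.9 km

Isostatic balance requires: replacing crust with seawater at the top is compensated by replacing crust with mantle at the base: d (ρ_c − ρ_w) = a (ρ_m − ρ_c).
a = d (ρ_c − ρ_w)/(ρ_m − ρ_c) = 4.48 km × 1.85/0.52 = 15.9 km.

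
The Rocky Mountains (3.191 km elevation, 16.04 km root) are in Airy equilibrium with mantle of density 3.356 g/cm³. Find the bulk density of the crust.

2.8 g/cm³

ρ_c h = (ρ_m − ρ_c) r → ρ_c (h + r) = ρ_m r → ρ_c = ρ_m r / (h + r).
ρ_c = 3.356 × 16.04 km / (3.191 km + 16.04 km) = 2.8 g/cm³.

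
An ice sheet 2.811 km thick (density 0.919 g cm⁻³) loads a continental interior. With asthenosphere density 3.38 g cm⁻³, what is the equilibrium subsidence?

Balancing pressure at the compensation depth: the ice load ρ_ice t is balanced by mantle displaced below, ρ_m s.
s = t ρ_ice / ρ_m = 2.811 km × 0.919/3.38 = 0.764 km.

0.764 km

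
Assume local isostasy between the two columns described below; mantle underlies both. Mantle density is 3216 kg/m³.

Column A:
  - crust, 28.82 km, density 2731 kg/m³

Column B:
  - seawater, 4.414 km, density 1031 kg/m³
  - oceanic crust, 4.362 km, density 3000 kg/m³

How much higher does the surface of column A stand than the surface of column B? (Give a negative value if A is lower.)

For any compensation level in the mantle, the mantle terms cancel and isostasy reduces to e = (Σt_A − Σt_B) − (Σ(ρt)_A − Σ(ρt)_B) / ρ_m.
Σt_A = 28.82 km; Σt_B = 8.776 km; Σ(ρt)_A = 78707.42; Σ(ρt)_B = 17636.834 (in km·kg/m³).
e = (28.82 − 8.776) − (78707.42 − 17636.834) / 3216 = 1.05 km.

1.05 km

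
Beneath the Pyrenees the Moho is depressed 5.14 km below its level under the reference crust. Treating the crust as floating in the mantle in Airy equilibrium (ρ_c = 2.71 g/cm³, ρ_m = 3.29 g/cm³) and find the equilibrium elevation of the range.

1.1 km

By Archimedes' principle applied to the lithosphere: ρ_c h = (ρ_m − ρ_c) r.
h = r (ρ_m − ρ_c) / ρ_c = 5.14 km × (3.29 − 2.71) / 2.71 = 1.1 km.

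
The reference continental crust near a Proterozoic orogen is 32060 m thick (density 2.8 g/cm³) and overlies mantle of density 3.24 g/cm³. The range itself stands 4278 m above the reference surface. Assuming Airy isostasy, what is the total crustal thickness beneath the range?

Root depth r = h ρ_c / (ρ_m − ρ_c) = 4278 m × 2.8 / 0.44 = 27220 m.
Total thickness = T + h + r = 32060 m + 4278 m + 27220 m = 63600 m.

63600 m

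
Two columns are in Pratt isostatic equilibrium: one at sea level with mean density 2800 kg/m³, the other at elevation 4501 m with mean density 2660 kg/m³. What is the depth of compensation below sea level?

85500 m

ρ_ref D = ρ (D + h) → D (ρ_ref − ρ) = ρ h.
D = ρ h/(ρ_ref − ρ) = 2660 × 4501 m/(2800 − 2660) = 85500 m.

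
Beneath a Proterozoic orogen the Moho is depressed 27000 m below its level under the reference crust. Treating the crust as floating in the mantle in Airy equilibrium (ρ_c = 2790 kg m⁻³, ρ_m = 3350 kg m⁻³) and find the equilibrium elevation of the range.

5420 m

Balancing pressure at the compensation depth: ρ_c h = (ρ_m − ρ_c) r.
h = r (ρ_m − ρ_c) / ρ_c = 27000 m × (3350 − 2790) / 2790 = 5420 m.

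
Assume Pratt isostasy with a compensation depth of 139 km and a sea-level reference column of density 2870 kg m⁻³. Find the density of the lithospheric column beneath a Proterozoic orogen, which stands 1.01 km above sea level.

2850 kg m⁻³

Pratt balance: ρ_ref D = ρ (D + h).
ρ = ρ_ref D/(D + h) = 2870 × 139 km/(139 km + 1.01 km) = 2850 kg m⁻³.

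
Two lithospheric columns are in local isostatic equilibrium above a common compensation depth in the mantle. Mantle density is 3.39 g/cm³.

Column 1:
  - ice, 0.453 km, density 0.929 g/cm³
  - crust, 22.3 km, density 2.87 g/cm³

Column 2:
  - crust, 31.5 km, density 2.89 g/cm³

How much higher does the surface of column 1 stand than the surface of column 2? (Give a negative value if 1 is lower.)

−0.897 km

For any compensation level in the mantle, the mantle terms cancel and isostasy reduces to e = (Σt_1 − Σt_2) − (Σ(ρt)_1 − Σ(ρt)_2) / ρ_m.
Σt_1 = 22.753 km; Σt_2 = 31.5 km; Σ(ρt)_1 = 64.421837; Σ(ρt)_2 = 91.035 (in km·g/cm³).
e = (22.753 − 31.5) − (64.421837 − 91.035) / 3.39 = −0.897 km.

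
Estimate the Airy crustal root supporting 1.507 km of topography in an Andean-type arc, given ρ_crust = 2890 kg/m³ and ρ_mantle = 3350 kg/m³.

In Airy isostatic equilibrium: the weight of the topography is balanced by the buoyancy of the root, ρ_c h = (ρ_m − ρ_c) r.
r = h · ρ_c / (ρ_m − ρ_c) = 1.507 km × 2890 / (3350 − 2890) = 9.47 km.

9.47 km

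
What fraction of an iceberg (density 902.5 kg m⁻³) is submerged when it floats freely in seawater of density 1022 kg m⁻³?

Submerged fraction = ρ_obj/ρ_fluid = 902.5/1022 = 88.3%.

88.3%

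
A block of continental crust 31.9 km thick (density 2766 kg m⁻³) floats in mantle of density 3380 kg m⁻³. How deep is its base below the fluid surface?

26.1 km

Draft d = t ρ_obj/ρ_fluid = 31.9 km × 2766/3380 = 26.1 km.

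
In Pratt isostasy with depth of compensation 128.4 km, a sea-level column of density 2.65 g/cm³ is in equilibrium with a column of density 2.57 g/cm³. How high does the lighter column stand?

4 km

ρ_ref D = ρ (D + h) → h = D (ρ_ref − ρ)/ρ.
h = 128.4 km × (2.65 − 2.57)/2.57 = 4 km.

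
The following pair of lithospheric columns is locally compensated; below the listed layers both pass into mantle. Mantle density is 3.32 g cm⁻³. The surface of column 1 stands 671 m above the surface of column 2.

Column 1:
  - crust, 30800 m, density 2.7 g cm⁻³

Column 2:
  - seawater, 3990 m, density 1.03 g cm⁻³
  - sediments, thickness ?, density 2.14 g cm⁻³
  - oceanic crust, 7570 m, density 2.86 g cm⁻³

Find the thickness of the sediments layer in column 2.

Take the compensation level at the base of the deeper column (depth z_c below the surface of column 1) and equate Σ ρ_i t_i down to z_c; mantle fills any gap and the z_c terms cancel.
Column 1: 30800×2.7 + (z_c − 30800)×3.32
Column 2: 671×0 + 3990×1.03 + x×2.14 + 7570×2.86 + (z_c − 671 − 11560 − x)×3.32
The z_c×3.32 term appears on both sides and cancels. Collect the known terms of each column as K = Σ(ρt)_known − 3.32 × (depth of known layers): K_1 = 83160 − 3.32×30800 = −19096; K_2 = 25759.9 − 3.32×(671 + 11560) = −14847.02.
Balance: K_1 = K_2 − x×(3.32 − 2.14), so x = (K_2 − K_1)/(3.32 − 2.14) = 4248.98/1.18 = 3600 m.

3600 m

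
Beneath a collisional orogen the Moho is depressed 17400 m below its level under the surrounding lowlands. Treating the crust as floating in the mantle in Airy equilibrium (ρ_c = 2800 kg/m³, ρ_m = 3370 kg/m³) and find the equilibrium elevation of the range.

3540 m

Isostatic balance requires: ρ_c h = (ρ_m − ρ_c) r.
h = r (ρ_m − ρ_c) / ρ_c = 17400 m × (3370 − 2800) / 2800 = 3540 m.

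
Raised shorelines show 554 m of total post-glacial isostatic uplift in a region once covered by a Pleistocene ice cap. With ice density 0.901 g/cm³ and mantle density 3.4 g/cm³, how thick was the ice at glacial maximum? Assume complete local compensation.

2090 m

u = t ρ_ice/ρ_m → t = u ρ_m/ρ_ice = 554 m × 3.4/0.901 = 2090 m.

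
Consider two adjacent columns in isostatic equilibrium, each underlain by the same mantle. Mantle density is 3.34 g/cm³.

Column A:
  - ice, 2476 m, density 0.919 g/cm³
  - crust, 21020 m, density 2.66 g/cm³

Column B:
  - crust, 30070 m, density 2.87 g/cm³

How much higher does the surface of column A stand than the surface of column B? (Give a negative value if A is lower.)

For any compensation level in the mantle, the mantle terms cancel and isostasy reduces to e = (Σt_A − Σt_B) − (Σ(ρt)_A − Σ(ρt)_B) / ρ_m.
Σt_A = 23496 m; Σt_B = 30070 m; Σ(ρt)_A = 58188.644; Σ(ρt)_B = 86300.9 (in m·g/cm³).
e = (23496 − 30070) − (58188.644 − 86300.9) / 3.34 = 1840 m.

1840 m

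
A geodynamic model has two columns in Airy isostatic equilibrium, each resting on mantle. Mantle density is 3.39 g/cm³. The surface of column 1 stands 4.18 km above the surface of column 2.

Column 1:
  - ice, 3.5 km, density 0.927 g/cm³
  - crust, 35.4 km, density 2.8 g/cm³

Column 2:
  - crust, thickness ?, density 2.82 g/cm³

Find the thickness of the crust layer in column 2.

Take the compensation level at the base of the deeper column (depth z_c below the surface of column 1) and equate Σ ρ_i t_i down to z_c; mantle fills any gap and the z_c terms cancel.
Column 1: 3.5×0.927 + 35.4×2.8 + (z_c − 38.9)×3.39
Column 2: 4.18×0 + x×2.82 + (z_c − 4.18 − 0 − x)×3.39
The z_c×3.39 term appears on both sides and cancels. Collect the known terms of each column as K = Σ(ρt)_known − 3.39 × (depth of known layers): K_1 = 102.3645 − 3.39×38.9 = −29.5065; K_2 = 0 − 3.39×(4.18 + 0) = −14.1702.
Balance: K_1 = K_2 − x×(3.39 − 2.82), so x = (K_2 − K_1)/(3.39 − 2.82) = 15.3363/0.57 = 26.9 km.

26.9 km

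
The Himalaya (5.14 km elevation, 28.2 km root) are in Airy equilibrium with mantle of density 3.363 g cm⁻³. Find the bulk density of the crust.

2.84 g cm⁻³

ρ_c h = (ρ_m − ρ_c) r → ρ_c (h + r) = ρ_m r → ρ_c = ρ_m r / (h + r).
ρ_c = 3.363 × 28.2 km / (5.14 km + 28.2 km) = 2.84 g cm⁻³.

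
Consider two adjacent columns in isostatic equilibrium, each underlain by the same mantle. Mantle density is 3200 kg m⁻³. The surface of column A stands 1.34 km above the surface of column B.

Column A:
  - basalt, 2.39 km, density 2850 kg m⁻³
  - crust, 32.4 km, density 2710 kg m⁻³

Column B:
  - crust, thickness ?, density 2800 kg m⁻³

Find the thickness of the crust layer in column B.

31.1 km

Take the compensation level at the base of the deeper column (depth z_c below the surface of column A) and equate Σ ρ_i t_i down to z_c; mantle fills any gap and the z_c terms cancel.
Column A: 2.39×2850 + 32.4×2710 + (z_c − 34.79)×3200
Column B: 1.34×0 + x×2800 + (z_c − 1.34 − 0 − x)×3200
The z_c×3200 term appears on both sides and cancels. Collect the known terms of each column as K = Σ(ρt)_known − 3200 × (depth of known layers): K_A = 94615.5 − 3200×34.79 = −16712.5; K_B = 0 − 3200×(1.34 + 0) = −4288.
Balance: K_A = K_B − x×(3200 − 2800), so x = (K_B − K_A)/(3200 − 2800) = 12424.5/400 = 31.1 km.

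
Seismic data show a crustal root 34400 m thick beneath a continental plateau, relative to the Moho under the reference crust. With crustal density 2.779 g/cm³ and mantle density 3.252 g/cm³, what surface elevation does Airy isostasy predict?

5860 m

Equating mass per unit area of the two columns: ρ_c h = (ρ_m − ρ_c) r.
h = r (ρ_m − ρ_c) / ρ_c = 34400 m × (3.252 − 2.779) / 2.779 = 5860 m.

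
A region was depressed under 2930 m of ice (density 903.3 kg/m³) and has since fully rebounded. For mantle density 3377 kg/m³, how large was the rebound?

Removing the load lets mantle flow back in; uplift u satisfies ρ_ice t = ρ_m u.
u = t ρ_ice/ρ_m = 2930 m × 903.3/3377 = 784 m.

784 m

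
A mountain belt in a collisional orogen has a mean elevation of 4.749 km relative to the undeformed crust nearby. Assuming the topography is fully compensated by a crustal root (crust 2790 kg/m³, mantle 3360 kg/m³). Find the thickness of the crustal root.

Balancing pressure at the compensation depth: the weight of the topography is balanced by the buoyancy of the root, ρ_c h = (ρ_m − ρ_c) r.
r = h · ρ_c / (ρ_m − ρ_c) = 4.749 km × 2790 / (3360 − 2790) = 23.2 km.

23.2 km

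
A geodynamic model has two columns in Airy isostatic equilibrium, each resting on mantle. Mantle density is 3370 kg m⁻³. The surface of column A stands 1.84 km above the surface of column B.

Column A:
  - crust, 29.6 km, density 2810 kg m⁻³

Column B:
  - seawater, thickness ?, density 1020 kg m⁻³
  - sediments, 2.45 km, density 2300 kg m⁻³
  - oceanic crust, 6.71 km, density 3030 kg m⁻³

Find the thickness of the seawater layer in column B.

Take the compensation level at the base of the deeper column (depth z_c below the surface of column A) and equate Σ ρ_i t_i down to z_c; mantle fills any gap and the z_c terms cancel.
Column A: 29.6×2810 + (z_c − 29.6)×3370
Column B: 1.84×0 + x×1020 + 2.45×2300 + 6.71×3030 + (z_c − 1.84 − 9.16 − x)×3370
The z_c×3370 term appears on both sides and cancels. Collect the known terms of each column as K = Σ(ρt)_known − 3370 × (depth of known layers): K_A = 83176 − 3370×29.6 = −16576; K_B = 25966.3 − 3370×(1.84 + 9.16) = −11103.7.
Balance: K_A = K_B − x×(3370 − 1020), so x = (K_B − K_A)/(3370 − 1020) = 5472.3/2350 = 2.33 km.

2.33 km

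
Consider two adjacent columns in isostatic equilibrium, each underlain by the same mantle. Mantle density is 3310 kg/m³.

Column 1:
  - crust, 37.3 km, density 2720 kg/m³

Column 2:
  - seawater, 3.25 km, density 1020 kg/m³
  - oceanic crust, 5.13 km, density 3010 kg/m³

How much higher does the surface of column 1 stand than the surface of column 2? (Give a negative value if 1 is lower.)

3.94 km

For any compensation level in the mantle, the mantle terms cancel and isostasy reduces to e = (Σt_1 − Σt_2) − (Σ(ρt)_1 − Σ(ρt)_2) / ρ_m.
Σt_1 = 37.3 km; Σt_2 = 8.38 km; Σ(ρt)_1 = 101456; Σ(ρt)_2 = 18756.3 (in km·kg/m³).
e = (37.3 − 8.38) − (101456 − 18756.3) / 3310 = 3.94 km.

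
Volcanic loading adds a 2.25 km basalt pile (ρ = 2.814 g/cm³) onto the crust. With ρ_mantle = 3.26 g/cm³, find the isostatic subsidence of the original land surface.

1.94 km

Subaerial loading: s = t ρ_load / ρ_m.
s = 2.25 km × 2.814/3.26 = 1.94 km.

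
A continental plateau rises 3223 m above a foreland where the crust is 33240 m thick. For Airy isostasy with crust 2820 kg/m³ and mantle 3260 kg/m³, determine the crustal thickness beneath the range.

57100 m

Root depth r = h ρ_c / (ρ_m − ρ_c) = 3223 m × 2820 / 440 = 20660 m.
Total thickness = T + h + r = 33240 m + 3223 m + 20660 m = 57100 m.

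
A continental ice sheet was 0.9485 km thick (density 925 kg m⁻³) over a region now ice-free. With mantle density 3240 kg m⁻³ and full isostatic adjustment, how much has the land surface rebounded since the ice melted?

Removing the load lets mantle flow back in; uplift u satisfies ρ_ice t = ρ_m u.
u = t ρ_ice/ρ_m = 0.9485 km × 925/3240 = 0.271 km.

0.271 km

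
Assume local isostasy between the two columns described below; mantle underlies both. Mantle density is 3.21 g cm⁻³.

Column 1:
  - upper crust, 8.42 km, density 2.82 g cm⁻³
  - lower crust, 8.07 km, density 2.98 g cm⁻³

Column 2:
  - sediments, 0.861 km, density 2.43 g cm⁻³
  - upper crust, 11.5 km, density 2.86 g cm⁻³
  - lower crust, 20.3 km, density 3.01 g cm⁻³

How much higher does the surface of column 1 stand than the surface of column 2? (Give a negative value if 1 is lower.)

For any compensation level in the mantle, the mantle terms cancel and isostasy reduces to e = (Σt_1 − Σt_2) − (Σ(ρt)_1 − Σ(ρt)_2) / ρ_m.
Σt_1 = 16.49 km; Σt_2 = 32.661 km; Σ(ρt)_1 = 47.793; Σ(ρt)_2 = 96.08523 (in km·g cm⁻³).
e = (16.49 − 32.661) − (47.793 − 96.08523) / 3.21 = −1.13 km.

−1.13 km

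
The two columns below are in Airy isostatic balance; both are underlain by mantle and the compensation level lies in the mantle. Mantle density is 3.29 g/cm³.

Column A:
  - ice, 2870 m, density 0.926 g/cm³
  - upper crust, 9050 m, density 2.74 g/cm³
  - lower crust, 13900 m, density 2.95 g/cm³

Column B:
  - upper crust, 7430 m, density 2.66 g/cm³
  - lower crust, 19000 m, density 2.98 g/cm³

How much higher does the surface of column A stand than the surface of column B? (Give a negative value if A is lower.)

For any compensation level in the mantle, the mantle terms cancel and isostasy reduces to e = (Σt_A − Σt_B) − (Σ(ρt)_A − Σ(ρt)_B) / ρ_m.
Σt_A = 25820 m; Σt_B = 26430 m; Σ(ρt)_A = 68459.62; Σ(ρt)_B = 76383.8 (in m·g/cm³).
e = (25820 − 26430) − (68459.62 − 76383.8) / 3.29 = 1800 m.

1800 m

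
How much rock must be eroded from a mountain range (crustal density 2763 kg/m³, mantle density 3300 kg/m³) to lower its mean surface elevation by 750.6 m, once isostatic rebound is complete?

Net drop Δ = e − u = e − e ρ_c/ρ_m = e (ρ_m − ρ_c)/ρ_m.
e = Δ ρ_m/(ρ_m − ρ_c) = 750.6 m × 3300/537 = 4610 m.

4610 m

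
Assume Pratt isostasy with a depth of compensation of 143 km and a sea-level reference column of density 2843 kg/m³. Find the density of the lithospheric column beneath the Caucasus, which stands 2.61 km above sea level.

Pratt balance: ρ_ref D = ρ (D + h).
ρ = ρ_ref D/(D + h) = 2843 × 143 km/(143 km + 2.61 km) = 2790 kg/m³.

2790 kg/m³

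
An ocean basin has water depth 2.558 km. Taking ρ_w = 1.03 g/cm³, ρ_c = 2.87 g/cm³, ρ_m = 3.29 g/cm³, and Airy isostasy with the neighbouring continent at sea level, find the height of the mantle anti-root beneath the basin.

11.2 km

Equating mass per unit area of the two columns: replacing crust with seawater at the top is compensated by replacing crust with mantle at the base: d (ρ_c − ρ_w) = a (ρ_m − ρ_c).
a = d (ρ_c − ρ_w)/(ρ_m − ρ_c) = 2.558 km × 1.84/0.42 = 11.2 km.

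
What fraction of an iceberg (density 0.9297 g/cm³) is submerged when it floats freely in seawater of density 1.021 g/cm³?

0.911

Submerged fraction = ρ_obj/ρ_fluid = 0.9297/1.021 = 0.911.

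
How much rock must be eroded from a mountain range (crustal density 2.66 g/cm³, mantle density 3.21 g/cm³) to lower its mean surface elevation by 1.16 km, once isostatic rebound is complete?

Net drop Δ = e − u = e − e ρ_c/ρ_m = e (ρ_m − ρ_c)/ρ_m.
e = Δ ρ_m/(ρ_m − ρ_c) = 1.16 km × 3.21/0.55 = 6.77 km.

6.77 km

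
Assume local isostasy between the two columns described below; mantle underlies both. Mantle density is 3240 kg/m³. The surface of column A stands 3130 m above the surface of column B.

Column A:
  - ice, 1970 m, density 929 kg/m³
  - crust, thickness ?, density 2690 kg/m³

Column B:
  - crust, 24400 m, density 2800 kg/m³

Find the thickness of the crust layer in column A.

29700 m

Take the compensation level at the base of the deeper column (depth z_c below the surface of column A) and equate Σ ρ_i t_i down to z_c; mantle fills any gap and the z_c terms cancel.
Column A: 1970×929 + x×2690 + (z_c − 1970 − x)×3240
Column B: 3130×0 + 24400×2800 + (z_c − 3130 − 24400)×3240
The z_c×3240 term appears on both sides and cancels. Collect the known terms of each column as K = Σ(ρt)_known − 3240 × (depth of known layers): K_A = 1830130 − 3240×1970 = −4552670; K_B = 68320000 − 3240×(3130 + 24400) = −20877200.
Balance: K_A − x×(3240 − 2690) = K_B, so x = (K_A − K_B)/(3240 − 2690) = 16324500/550 = 29700 m.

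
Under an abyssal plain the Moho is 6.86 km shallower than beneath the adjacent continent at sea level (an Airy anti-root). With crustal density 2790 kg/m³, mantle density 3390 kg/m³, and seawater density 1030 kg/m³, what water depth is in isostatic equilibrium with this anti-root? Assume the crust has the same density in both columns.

2.34 km

Replacing a thickness d of crust by seawater at the top must be balanced by replacing crust with mantle at the base: d (ρ_c − ρ_w) = a (ρ_m − ρ_c).
d = a (ρ_m − ρ_c)/(ρ_c − ρ_w) = 6.86 km × 600/1760 = 2.34 km.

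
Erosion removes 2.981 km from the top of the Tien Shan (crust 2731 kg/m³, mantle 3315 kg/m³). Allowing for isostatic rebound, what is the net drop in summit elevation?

0.525 km

Rebound u = e ρ_c/ρ_m = 2.981 km × 2731/3315 = 2.456 km.
Net surface drop = e − u = 2.981 km − 2.456 km = e (ρ_m − ρ_c)/ρ_m = 0.525 km.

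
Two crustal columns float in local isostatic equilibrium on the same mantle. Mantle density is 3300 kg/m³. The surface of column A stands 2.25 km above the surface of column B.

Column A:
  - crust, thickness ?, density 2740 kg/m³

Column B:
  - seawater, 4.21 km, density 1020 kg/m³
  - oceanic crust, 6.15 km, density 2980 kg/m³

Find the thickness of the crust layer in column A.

33.9 km

Take the compensation level at the base of the deeper column (depth z_c below the surface of column A) and equate Σ ρ_i t_i down to z_c; mantle fills any gap and the z_c terms cancel.
Column A: x×2740 + (z_c − 0 − x)×3300
Column B: 2.25×0 + 4.21×1020 + 6.15×2980 + (z_c − 2.25 − 10.36)×3300
The z_c×3300 term appears on both sides and cancels. Collect the known terms of each column as K = Σ(ρt)_known − 3300 × (depth of known layers): K_A = 0 − 3300×0 = 0; K_B = 22621.2 − 3300×(2.25 + 10.36) = −18991.8.
Balance: K_A − x×(3300 − 2740) = K_B, so x = (K_A − K_B)/(3300 − 2740) = 18991.8/560 = 33.9 km.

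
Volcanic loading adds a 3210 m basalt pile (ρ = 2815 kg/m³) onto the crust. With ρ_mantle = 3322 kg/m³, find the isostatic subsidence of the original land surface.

Subaerial loading: s = t ρ_load / ρ_m.
s = 3210 m × 2815/3322 = 2720 m.

2720 m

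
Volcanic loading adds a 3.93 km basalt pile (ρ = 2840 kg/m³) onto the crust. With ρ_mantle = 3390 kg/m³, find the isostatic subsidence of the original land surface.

Subaerial loading: s = t ρ_load / ρ_m.
s = 3.93 km × 2840/3390 = 3.29 km.

3.29 km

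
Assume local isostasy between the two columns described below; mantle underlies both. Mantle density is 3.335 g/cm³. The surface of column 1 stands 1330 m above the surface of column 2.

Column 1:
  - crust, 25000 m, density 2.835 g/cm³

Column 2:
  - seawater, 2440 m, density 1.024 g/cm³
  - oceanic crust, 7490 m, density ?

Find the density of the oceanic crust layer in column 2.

Take the compensation level at the base of the deeper column (depth z_c below the surface of column 1) and equate Σ ρ_i t_i down to z_c; mantle fills any gap and the z_c terms cancel.
Column 1: 25000×2.835 + (z_c − 25000)×3.335
Column 2: 1330×0 + 2440×1.024 + 7490×ρ + (z_c − 1330 − 9930)×3.335
The z_c×3.335 term appears on both sides and cancels. Collect the known terms of each column as K = Σ(ρt)_known − 3.335 × (depth of known layers): K_1 = 70875 − 3.335×25000 = −12500; K_2 = 2498.56 − 3.335×(1330 + 9930) = −35053.54.
Balance: K_1 = K_2 + 7490×ρ, so ρ = (K_1 − K_2)/7490 = 22553.5/7490 = 3.01 g/cm³.

3.01 g/cm³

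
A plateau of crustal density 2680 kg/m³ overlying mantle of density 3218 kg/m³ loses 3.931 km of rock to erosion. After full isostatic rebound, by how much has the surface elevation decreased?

Rebound u = e ρ_c/ρ_m = 3.931 km × 2680/3218 = 3.274 km.
Net surface drop = e − u = 3.931 km − 3.274 km = e (ρ_m − ρ_c)/ρ_m = 0.657 km.

0.657 km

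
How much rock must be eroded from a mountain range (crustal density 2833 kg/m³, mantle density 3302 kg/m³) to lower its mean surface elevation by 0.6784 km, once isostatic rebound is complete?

Net drop Δ = e − u = e − e ρ_c/ρ_m = e (ρ_m − ρ_c)/ρ_m.
e = Δ ρ_m/(ρ_m − ρ_c) = 0.6784 km × 3302/469 = 4.78 km.

4.78 km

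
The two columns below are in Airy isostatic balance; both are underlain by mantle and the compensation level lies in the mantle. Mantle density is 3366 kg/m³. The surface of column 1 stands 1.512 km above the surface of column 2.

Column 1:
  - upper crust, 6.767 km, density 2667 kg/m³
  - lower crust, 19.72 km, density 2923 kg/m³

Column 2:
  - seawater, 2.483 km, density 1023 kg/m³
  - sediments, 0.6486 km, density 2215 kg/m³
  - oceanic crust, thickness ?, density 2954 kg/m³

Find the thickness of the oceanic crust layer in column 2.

Take the compensation level at the base of the deeper column (depth z_c below the surface of column 1) and equate Σ ρ_i t_i down to z_c; mantle fills any gap and the z_c terms cancel.
Column 1: 6.767×2667 + 19.72×2923 + (z_c − 26.487)×3366
Column 2: 1.512×0 + 2.483×1023 + 0.6486×2215 + x×2954 + (z_c − 1.512 − 3.1316 − x)×3366
The z_c×3366 term appears on both sides and cancels. Collect the known terms of each column as K = Σ(ρt)_known − 3366 × (depth of known layers): K_1 = 75689.149 − 3366×26.487 = −13466.093; K_2 = 3976.758 − 3366×(1.512 + 3.1316) = −11653.5996.
Balance: K_1 = K_2 − x×(3366 − 2954), so x = (K_2 − K_1)/(3366 − 2954) = 1812.49/412 = 4.4 km.

4.4 km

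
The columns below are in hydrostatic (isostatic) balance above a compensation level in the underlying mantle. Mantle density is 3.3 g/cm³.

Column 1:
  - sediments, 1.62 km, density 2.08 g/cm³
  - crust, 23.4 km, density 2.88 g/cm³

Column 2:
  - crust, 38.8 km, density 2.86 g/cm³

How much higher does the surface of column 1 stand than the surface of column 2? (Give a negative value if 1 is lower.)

−1.6 km

For any compensation level in the mantle, the mantle terms cancel and isostasy reduces to e = (Σt_1 − Σt_2) − (Σ(ρt)_1 − Σ(ρt)_2) / ρ_m.
Σt_1 = 25.02 km; Σt_2 = 38.8 km; Σ(ρt)_1 = 70.7616; Σ(ρt)_2 = 110.968 (in km·g/cm³).
e = (25.02 − 38.8) − (70.7616 − 110.968) / 3.3 = −1.6 km.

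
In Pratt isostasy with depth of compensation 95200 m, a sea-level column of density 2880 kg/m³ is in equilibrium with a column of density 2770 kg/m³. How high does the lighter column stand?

ρ_ref D = ρ (D + h) → h = D (ρ_ref − ρ)/ρ.
h = 95200 m × (2880 − 2770)/2770 = 3780 m.

3780 m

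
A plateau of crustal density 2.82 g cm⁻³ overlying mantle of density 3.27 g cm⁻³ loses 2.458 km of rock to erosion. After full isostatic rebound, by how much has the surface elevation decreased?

Rebound u = e ρ_c/ρ_m = 2.458 km × 2.82/3.27 = 2.12 km.
Net surface drop = e − u = 2.458 km − 2.12 km = e (ρ_m − ρ_c)/ρ_m = 0.338 km.

0.338 km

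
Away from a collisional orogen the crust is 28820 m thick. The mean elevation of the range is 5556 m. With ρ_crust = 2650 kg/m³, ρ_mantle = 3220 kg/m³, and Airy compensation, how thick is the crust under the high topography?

60200 m

Root depth r = h ρ_c / (ρ_m − ρ_c) = 5556 m × 2650 / 570 = 25830 m.
Total thickness = T + h + r = 28820 m + 5556 m + 25830 m = 60200 m.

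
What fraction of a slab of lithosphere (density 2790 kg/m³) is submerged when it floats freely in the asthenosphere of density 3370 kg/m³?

Submerged fraction = ρ_obj/ρ_fluid = 2790/3370 = 0.828.

0.828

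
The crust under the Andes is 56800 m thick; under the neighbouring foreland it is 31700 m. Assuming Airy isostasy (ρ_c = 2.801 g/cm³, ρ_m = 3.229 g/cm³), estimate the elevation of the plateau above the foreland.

3330 m

Excess crust Δ = 56800 m − 31700 m = 25100 m, split between elevation h and root r with h + r = Δ.
Airy balance ρ_c h = (ρ_m − ρ_c) r gives r = h ρ_c/(ρ_m − ρ_c), so h (1 + ρ_c/(ρ_m − ρ_c)) = Δ, i.e. h = Δ (ρ_m − ρ_c)/ρ_m.
h = 25100 m × 0.428/3.229 = 3330 m.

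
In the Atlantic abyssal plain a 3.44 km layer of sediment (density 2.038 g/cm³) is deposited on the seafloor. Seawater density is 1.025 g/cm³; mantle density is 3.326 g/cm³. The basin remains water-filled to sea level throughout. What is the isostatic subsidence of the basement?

Submarine loading: the sediment displaces seawater, and the subsidence is in turn flooded, so s (ρ_m − ρ_w) = t (ρ_sed − ρ_w).
s = 3.44 km × (2.038 − 1.025) / (3.326 − 1.025) = 1.51 km.

1.51 km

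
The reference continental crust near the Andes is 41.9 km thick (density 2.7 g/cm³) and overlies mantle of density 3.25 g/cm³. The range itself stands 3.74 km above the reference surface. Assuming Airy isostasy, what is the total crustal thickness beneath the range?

Root depth r = h ρ_c / (ρ_m − ρ_c) = 3.74 km × 2.7 / 0.55 = 18.36 km.
Total thickness = T + h + r = 41.9 km + 3.74 km + 18.36 km = 64 km.

64 km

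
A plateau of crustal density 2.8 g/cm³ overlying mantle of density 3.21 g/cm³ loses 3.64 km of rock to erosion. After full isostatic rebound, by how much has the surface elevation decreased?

0.465 km

Rebound u = e ρ_c/ρ_m = 3.64 km × 2.8/3.21 = 3.175 km.
Net surface drop = e − u = 3.64 km − 3.175 km = e (ρ_m − ρ_c)/ρ_m = 0.465 km.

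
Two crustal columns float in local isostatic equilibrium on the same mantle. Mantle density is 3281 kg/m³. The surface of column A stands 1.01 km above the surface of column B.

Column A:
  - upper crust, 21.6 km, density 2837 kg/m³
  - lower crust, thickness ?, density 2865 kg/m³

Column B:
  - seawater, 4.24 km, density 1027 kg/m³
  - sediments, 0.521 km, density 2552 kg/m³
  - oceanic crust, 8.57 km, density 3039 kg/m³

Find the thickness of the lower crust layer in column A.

Take the compensation level at the base of the deeper column (depth z_c below the surface of column A) and equate Σ ρ_i t_i down to z_c; mantle fills any gap and the z_c terms cancel.
Column A: 21.6×2837 + x×2865 + (z_c − 21.6 − x)×3281
Column B: 1.01×0 + 4.24×1027 + 0.521×2552 + 8.57×3039 + (z_c − 1.01 − 13.331)×3281
The z_c×3281 term appears on both sides and cancels. Collect the known terms of each column as K = Σ(ρt)_known − 3281 × (depth of known layers): K_A = 61279.2 − 3281×21.6 = −9590.4; K_B = 31728.302 − 3281×(1.01 + 13.331) = −15324.519.
Balance: K_A − x×(3281 − 2865) = K_B, so x = (K_A − K_B)/(3281 − 2865) = 5734.12/416 = 13.8 km.

13.8 km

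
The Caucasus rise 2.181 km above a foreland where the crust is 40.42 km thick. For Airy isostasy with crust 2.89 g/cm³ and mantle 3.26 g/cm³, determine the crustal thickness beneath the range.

59.6 km

Root depth r = h ρ_c / (ρ_m − ρ_c) = 2.181 km × 2.89 / 0.37 = 17.04 km.
Total thickness = T + h + r = 40.42 km + 2.181 km + 17.04 km = 59.6 km.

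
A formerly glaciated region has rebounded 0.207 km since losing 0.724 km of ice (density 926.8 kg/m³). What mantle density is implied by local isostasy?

ρ_m = ρ_ice t / u = 926.8 × 0.724 km/0.207 km = 3240 kg/m³.

3240 kg/m³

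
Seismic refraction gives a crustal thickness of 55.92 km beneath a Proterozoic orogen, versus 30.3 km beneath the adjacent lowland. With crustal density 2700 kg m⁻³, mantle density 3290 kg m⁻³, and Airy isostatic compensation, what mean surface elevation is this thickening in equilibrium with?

Excess crust Δ = 55.92 km − 30.3 km = 25.62 km, split between elevation h and root r with h + r = Δ.
Airy balance ρ_c h = (ρ_m − ρ_c) r gives r = h ρ_c/(ρ_m − ρ_c), so h (1 + ρ_c/(ρ_m − ρ_c)) = Δ, i.e. h = Δ (ρ_m − ρ_c)/ρ_m.
h = 25.62 km × 590/3290 = 4.59 km.

4.59 km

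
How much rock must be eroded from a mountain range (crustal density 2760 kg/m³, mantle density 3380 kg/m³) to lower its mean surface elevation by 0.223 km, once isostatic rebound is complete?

1.22 km

Net drop Δ = e − u = e − e ρ_c/ρ_m = e (ρ_m − ρ_c)/ρ_m.
e = Δ ρ_m/(ρ_m − ρ_c) = 0.223 km × 3380/620 = 1.22 km.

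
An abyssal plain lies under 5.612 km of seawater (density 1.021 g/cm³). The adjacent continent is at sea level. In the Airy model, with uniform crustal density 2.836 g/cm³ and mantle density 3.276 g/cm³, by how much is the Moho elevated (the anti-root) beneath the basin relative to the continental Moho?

23.1 km

Balancing pressure at the compensation depth: replacing crust with seawater at the top is compensated by replacing crust with mantle at the base: d (ρ_c − ρ_w) = a (ρ_m − ρ_c).
a = d (ρ_c − ρ_w)/(ρ_m − ρ_c) = 5.612 km × 1.815/0.44 = 23.1 km.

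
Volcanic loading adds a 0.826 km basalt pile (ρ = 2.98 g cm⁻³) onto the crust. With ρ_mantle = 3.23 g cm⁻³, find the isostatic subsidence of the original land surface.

Subaerial loading: s = t ρ_load / ρ_m.
s = 0.826 km × 2.98/3.23 = 0.762 km.

0.762 km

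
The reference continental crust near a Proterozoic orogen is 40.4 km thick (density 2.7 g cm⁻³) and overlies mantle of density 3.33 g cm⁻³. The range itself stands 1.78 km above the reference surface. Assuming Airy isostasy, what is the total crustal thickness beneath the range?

Root depth r = h ρ_c / (ρ_m − ρ_c) = 1.78 km × 2.7 / 0.63 = 7.629 km.
Total thickness = T + h + r = 40.4 km + 1.78 km + 7.629 km = 49.8 km.

49.8 km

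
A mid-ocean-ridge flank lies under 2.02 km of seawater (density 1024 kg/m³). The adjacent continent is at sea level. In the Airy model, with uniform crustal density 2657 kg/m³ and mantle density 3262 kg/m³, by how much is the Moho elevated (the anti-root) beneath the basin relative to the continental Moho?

5.45 km

By Archimedes' principle applied to the lithosphere: replacing crust with seawater at the top is compensated by replacing crust with mantle at the base: d (ρ_c − ρ_w) = a (ρ_m − ρ_c).
a = d (ρ_c − ρ_w)/(ρ_m − ρ_c) = 2.02 km × 1633/605 = 5.45 km.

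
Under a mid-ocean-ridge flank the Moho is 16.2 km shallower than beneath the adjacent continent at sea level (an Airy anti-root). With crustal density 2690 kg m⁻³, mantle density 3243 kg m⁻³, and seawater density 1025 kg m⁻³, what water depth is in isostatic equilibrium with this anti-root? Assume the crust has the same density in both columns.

Replacing a thickness d of crust by seawater at the top must be balanced by replacing crust with mantle at the base: d (ρ_c − ρ_w) = a (ρ_m − ρ_c).
d = a (ρ_m − ρ_c)/(ρ_c − ρ_w) = 16.2 km × 553/1665 = 5.38 km.

5.38 km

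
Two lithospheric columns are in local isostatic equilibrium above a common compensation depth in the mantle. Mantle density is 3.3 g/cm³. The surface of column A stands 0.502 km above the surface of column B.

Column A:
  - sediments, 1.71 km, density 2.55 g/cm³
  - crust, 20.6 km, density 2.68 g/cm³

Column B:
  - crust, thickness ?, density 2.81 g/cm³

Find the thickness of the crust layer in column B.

25.3 km

Take the compensation level at the base of the deeper column (depth z_c below the surface of column A) and equate Σ ρ_i t_i down to z_c; mantle fills any gap and the z_c terms cancel.
Column A: 1.71×2.55 + 20.6×2.68 + (z_c − 22.31)×3.3
Column B: 0.502×0 + x×2.81 + (z_c − 0.502 − 0 − x)×3.3
The z_c×3.3 term appears on both sides and cancels. Collect the known terms of each column as K = Σ(ρt)_known − 3.3 × (depth of known layers): K_A = 59.5685 − 3.3×22.31 = −14.0545; K_B = 0 − 3.3×(0.502 + 0) = −1.6566.
Balance: K_A = K_B − x×(3.3 − 2.81), so x = (K_B − K_A)/(3.3 − 2.81) = 12.3979/0.49 = 25.3 km.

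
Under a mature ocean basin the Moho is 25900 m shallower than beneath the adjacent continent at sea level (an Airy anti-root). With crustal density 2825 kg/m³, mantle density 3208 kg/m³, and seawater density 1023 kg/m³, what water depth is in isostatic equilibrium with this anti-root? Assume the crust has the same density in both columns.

Replacing a thickness d of crust by seawater at the top must be balanced by replacing crust with mantle at the base: d (ρ_c − ρ_w) = a (ρ_m − ρ_c).
d = a (ρ_m − ρ_c)/(ρ_c − ρ_w) = 25900 m × 383/1802 = 5500 m.

5500 m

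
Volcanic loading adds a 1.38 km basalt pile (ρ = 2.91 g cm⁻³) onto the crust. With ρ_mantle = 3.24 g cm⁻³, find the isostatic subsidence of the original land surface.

Subaerial loading: s = t ρ_load / ρ_m.
s = 1.38 km × 2.91/3.24 = 1.24 km.

1.24 km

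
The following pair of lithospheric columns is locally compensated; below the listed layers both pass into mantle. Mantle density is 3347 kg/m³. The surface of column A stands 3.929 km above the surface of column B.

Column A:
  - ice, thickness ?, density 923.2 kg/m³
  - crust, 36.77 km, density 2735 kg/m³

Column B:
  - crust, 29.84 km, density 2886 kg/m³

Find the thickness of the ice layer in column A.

Take the compensation level at the base of the deeper column (depth z_c below the surface of column A) and equate Σ ρ_i t_i down to z_c; mantle fills any gap and the z_c terms cancel.
Column A: x×923.2 + 36.77×2735 + (z_c − 36.77 − x)×3347
Column B: 3.929×0 + 29.84×2886 + (z_c − 3.929 − 29.84)×3347
The z_c×3347 term appears on both sides and cancels. Collect the known terms of each column as K = Σ(ρt)_known − 3347 × (depth of known layers): K_A = 100565.95 − 3347×36.77 = −22503.24; K_B = 86118.24 − 3347×(3.929 + 29.84) = −26906.603.
Balance: K_A − x×(3347 − 923.2) = K_B, so x = (K_A − K_B)/(3347 − 923.2) = 4403.36/2423.8 = 1.82 km.

1.82 km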